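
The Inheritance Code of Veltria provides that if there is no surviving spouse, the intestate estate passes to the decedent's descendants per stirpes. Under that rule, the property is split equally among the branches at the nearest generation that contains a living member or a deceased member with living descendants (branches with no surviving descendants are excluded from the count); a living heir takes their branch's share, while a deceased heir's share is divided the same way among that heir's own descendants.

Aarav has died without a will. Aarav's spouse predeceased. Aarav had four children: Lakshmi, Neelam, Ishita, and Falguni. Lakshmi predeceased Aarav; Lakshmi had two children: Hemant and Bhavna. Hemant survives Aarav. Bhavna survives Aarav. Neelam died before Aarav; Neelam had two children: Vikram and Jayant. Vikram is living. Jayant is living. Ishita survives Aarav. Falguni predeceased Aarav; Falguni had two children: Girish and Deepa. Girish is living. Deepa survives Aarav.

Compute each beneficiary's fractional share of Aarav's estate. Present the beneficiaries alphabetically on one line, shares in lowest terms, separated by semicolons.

There is no surviving spouse, so the entire estate passes to Aarav's descendants per stirpes.
The estate is divided into 4 equal shares of 1/4 among Lakshmi, Neelam, Ishita, Falguni.
Lakshmi predeceased; the 1/4 allotted to Lakshmi's branch passes to Lakshmi's issue by representation.
The 1/4 is divided into 2 equal shares of 1/8 among Hemant, Bhavna.
Hemant is living and takes 1/8.
Bhavna is living and takes 1/8.
Neelam predeceased; the 1/4 allotted to Neelam's branch passes to Neelam's issue by representation.
The 1/4 is divided into 2 equal shares of 1/8 among Vikram, Jayant.
Vikram is living and takes 1/8.
Jayant is living and takes 1/8.
Ishita is living and takes 1/4.
Falguni predeceased; the 1/4 allotted to Falguni's branch passes to Falguni's issue by representation.
The 1/4 is divided into 2 equal shares of 1/8 among Girish, Deepa.
Girish is living and takes 1/8.
Deepa is living and takes 1/8.

Bhavna 1/8; Deepa 1/8; Girish 1/8; Hemant 1/8; Ishita 1/4; Jayant 1/8; Vikram 1/8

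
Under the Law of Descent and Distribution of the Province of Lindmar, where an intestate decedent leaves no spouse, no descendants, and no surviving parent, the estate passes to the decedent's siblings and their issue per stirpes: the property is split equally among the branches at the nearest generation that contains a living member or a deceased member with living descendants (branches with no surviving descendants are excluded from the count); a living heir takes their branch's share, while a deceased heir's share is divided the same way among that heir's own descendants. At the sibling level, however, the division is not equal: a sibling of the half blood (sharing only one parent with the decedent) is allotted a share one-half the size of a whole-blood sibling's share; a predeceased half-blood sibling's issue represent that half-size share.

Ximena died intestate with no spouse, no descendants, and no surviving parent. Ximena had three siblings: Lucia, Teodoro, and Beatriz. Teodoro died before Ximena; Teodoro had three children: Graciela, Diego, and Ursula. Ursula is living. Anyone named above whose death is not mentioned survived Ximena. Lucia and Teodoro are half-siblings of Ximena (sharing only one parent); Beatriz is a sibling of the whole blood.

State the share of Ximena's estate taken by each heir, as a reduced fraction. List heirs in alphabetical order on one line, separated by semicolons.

No spouse, descendants, or parent survives, so the estate passes to Ximena's siblings per stirpes.
Half-blood siblings count for one-half the weight of whole-blood siblings at the initial division.
Dividing 1 in proportion to weights (total weight 2): Lucia (weight 1/2) → 1/4; Teodoro (weight 1/2) → 1/4; Beatriz (weight 1) → 1/2.
Lucia is living and takes 1/4.
Teodoro predeceased; the 1/4 allotted to Teodoro's branch passes to Teodoro's issue by representation.
The 1/4 is divided into 3 equal shares of 1/12 among Graciela, Diego, Ursula.
Graciela is living and takes 1/12.
Diego is living and takes 1/12.
Ursula is living and takes 1/12.
Beatriz is living and takes 1/2.

Beatriz 1/2; Diego 1/12; Graciela 1/12; Lucia 1/4; Ursula 1/12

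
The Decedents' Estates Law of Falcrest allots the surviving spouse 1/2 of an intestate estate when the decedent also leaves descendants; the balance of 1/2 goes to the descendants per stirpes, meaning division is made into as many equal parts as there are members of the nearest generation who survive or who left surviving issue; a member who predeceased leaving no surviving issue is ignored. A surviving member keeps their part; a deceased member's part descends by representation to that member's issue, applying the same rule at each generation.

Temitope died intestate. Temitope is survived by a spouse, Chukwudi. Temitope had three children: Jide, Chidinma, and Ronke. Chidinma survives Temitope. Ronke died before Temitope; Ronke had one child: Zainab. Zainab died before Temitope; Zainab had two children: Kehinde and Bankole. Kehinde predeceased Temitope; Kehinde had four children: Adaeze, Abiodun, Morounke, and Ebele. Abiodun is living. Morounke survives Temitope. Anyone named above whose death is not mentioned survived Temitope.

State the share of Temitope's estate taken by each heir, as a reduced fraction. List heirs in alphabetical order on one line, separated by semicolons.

Abiodun 1/48; Adaeze 1/48; Bankole 1/12; Chidinma 1/6; Chukwudi 1/2; Ebele 1/48; Jide 1/6; Morounke 1/48

Chukwudi, as surviving spouse, takes 1/2.
The remaining 1/2 passes to Temitope's descendants per stirpes.
The 1/2 is divided into 3 equal shares of 1/6 among Jide, Chidinma, Ronke.
Jide is living and takes 1/6.
Chidinma is living and takes 1/6.
Ronke predeceased; the 1/6 allotted to Ronke's branch passes to Ronke's issue by representation.
Zainab's line is the sole branch at this level, so the full 1/6 passes to Zainab's issue by representation.
The 1/6 is divided into 2 equal shares of 1/12 among Kehinde, Bankole.
Kehinde predeceased; the 1/12 allotted to Kehinde's branch passes to Kehinde's issue by representation.
The 1/12 is divided into 4 equal shares of 1/48 among Adaeze, Abiodun, Morounke, Ebele.
Adaeze is living and takes 1/48.
Abiodun is living and takes 1/48.
Morounke is living and takes 1/48.
Ebele is living and takes 1/48.
Bankole is living and takes 1/12.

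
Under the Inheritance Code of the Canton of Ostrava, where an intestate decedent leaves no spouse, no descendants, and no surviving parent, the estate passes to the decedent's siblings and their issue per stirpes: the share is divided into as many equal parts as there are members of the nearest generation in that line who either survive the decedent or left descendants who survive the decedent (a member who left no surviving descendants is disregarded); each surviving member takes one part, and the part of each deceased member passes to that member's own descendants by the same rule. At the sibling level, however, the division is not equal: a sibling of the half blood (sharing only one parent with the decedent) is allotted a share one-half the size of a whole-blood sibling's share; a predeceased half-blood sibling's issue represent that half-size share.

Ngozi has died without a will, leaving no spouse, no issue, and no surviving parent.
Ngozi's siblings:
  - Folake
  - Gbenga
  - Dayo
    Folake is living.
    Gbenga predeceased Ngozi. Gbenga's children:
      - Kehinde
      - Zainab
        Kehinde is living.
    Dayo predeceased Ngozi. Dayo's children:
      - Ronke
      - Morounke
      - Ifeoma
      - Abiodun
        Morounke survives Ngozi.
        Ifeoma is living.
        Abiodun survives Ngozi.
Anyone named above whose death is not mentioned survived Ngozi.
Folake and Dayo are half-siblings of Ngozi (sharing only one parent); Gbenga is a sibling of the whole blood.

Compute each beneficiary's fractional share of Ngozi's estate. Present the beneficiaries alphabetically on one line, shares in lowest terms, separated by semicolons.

No spouse, descendants, or parent survives, so the estate passes to Ngozi's siblings per stirpes.
Half-blood siblings count for one-half the weight of whole-blood siblings at the initial division.
Dividing 1 in proportion to weights (total weight 2): Folake (weight 1/2) → 1/4; Gbenga (weight 1) → 1/2; Dayo (weight 1/2) → 1/4.
Folake is living and takes 1/4.
Gbenga predeceased; the 1/2 allotted to Gbenga's branch passes to Gbenga's issue by representation.
The 1/2 is divided into 2 equal shares of 1/4 among Kehinde, Zainab.
Kehinde is living and takes 1/4.
Zainab is living and takes 1/4.
Dayo predeceased; the 1/4 allotted to Dayo's branch passes to Dayo's issue by representation.
The 1/4 is divided into 4 equal shares of 1/16 among Ronke, Morounke, Ifeoma, Abiodun.
Ronke is living and takes 1/16.
Morounke is living and takes 1/16.
Ifeoma is living and takes 1/16.
Abiodun is living and takes 1/16.

Abiodun 1/16; Folake 1/4; Ifeoma 1/16; Kehinde 1/4; Morounke 1/16; Ronke 1/16; Zainab 1/4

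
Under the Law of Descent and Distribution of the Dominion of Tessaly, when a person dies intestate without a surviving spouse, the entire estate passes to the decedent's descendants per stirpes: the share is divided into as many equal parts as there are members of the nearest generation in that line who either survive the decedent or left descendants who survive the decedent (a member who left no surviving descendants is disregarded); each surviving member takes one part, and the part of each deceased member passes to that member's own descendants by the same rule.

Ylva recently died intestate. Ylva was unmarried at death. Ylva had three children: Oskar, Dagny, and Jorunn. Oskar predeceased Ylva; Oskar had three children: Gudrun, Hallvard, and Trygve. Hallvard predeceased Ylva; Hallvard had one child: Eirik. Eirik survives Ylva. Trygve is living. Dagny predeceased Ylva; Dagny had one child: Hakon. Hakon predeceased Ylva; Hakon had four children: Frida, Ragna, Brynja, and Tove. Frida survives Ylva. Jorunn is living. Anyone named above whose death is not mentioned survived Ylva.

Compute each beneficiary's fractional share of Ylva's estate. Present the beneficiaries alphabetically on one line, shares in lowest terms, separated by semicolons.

Brynja 1/12; Eirik 1/9; Frida 1/12; Gudrun 1/9; Jorunn 1/3; Ragna 1/12; Tove 1/12; Trygve 1/9

There is no surviving spouse, so the entire estate passes to Ylva's descendants per stirpes.
The estate is divided into 3 equal shares of 1/3 among Oskar, Dagny, Jorunn.
Oskar predeceased; the 1/3 allotted to Oskar's branch passes to Oskar's issue by representation.
The 1/3 is divided into 3 equal shares of 1/9 among Gudrun, Hallvard, Trygve.
Gudrun is living and takes 1/9.
Hallvard predeceased; the 1/9 allotted to Hallvard's branch passes to Hallvard's issue by representation.
Eirik is the sole taker at this level and receives the full 1/9.
Trygve is living and takes 1/9.
Dagny predeceased; the 1/3 allotted to Dagny's branch passes to Dagny's issue by representation.
Hakon's line is the sole branch at this level, so the full 1/3 passes to Hakon's issue by representation.
The 1/3 is divided into 4 equal shares of 1/12 among Frida, Ragna, Brynja, Tove.
Frida is living and takes 1/12.
Ragna is living and takes 1/12.
Brynja is living and takes 1/12.
Tove is living and takes 1/12.
Jorunn is living and takes 1/3.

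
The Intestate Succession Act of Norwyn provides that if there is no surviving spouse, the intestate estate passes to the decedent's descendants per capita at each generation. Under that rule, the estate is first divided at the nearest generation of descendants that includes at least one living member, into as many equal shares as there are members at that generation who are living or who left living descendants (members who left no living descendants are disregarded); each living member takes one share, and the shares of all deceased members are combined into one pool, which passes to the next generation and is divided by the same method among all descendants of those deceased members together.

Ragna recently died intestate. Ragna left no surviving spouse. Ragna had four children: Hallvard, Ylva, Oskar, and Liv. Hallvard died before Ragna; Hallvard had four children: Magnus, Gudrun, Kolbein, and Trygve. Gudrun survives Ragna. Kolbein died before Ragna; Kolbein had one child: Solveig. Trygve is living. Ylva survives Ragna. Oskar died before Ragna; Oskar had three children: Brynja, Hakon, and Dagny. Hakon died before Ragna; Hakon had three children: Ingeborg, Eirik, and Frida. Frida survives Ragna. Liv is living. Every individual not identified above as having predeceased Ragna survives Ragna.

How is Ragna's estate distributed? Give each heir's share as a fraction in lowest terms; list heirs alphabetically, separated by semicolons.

Brynja 1/14; Dagny 1/14; Eirik 1/28; Frida 1/28; Gudrun 1/14; Ingeborg 1/28; Liv 1/4; Magnus 1/14; Solveig 1/28; Trygve 1/14; Ylva 1/4

There is no surviving spouse, so the entire estate passes to Ragna's descendants per capita at each generation.
At generation 1 (Hallvard, Ylva, Oskar, Liv) there are 4 shares of (1)/4 = 1/4 each.
Living: Ylva and Liv — each takes 1/4.
Deceased: Hallvard and Oskar. Their combined 1/2 is pooled and carried to generation 2.
At generation 2 (Magnus, Gudrun, Kolbein, Trygve, Brynja, Hakon, Dagny) there are 7 shares of (1/2)/7 = 1/14 each.
Living: Magnus, Gudrun, Trygve, Brynja, and Dagny — each takes 1/14.
Deceased: Kolbein and Hakon. Their combined 1/7 is pooled and carried to generation 3.
At generation 3 (Solveig, Ingeborg, Eirik, Frida) there are 4 shares of (1/7)/4 = 1/28 each.
Living: Solveig, Ingeborg, Eirik, and Frida — each takes 1/28.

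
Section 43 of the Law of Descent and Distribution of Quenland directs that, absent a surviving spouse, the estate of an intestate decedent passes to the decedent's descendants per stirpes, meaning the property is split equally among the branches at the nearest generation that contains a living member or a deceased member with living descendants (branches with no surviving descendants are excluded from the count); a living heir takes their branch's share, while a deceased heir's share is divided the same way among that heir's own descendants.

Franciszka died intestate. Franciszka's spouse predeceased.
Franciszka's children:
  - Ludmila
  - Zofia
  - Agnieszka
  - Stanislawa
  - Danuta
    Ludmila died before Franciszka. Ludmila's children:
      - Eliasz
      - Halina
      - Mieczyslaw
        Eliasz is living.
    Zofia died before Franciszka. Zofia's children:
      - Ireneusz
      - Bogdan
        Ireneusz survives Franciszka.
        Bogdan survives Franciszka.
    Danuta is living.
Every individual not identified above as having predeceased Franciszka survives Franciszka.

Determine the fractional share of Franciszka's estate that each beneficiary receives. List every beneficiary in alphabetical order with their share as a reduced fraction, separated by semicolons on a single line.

There is no surviving spouse, so the entire estate passes to Franciszka's descendants per stirpes.
The estate is divided into 5 equal shares of 1/5 among Ludmila, Zofia, Agnieszka, Stanislawa, Danuta.
Ludmila predeceased; the 1/5 allotted to Ludmila's branch passes to Ludmila's issue by representation.
The 1/5 is divided into 3 equal shares of 1/15 among Eliasz, Halina, Mieczyslaw.
Eliasz is living and takes 1/15.
Halina is living and takes 1/15.
Mieczyslaw is living and takes 1/15.
Zofia predeceased; the 1/5 allotted to Zofia's branch passes to Zofia's issue by representation.
The 1/5 is divided into 2 equal shares of 1/10 among Ireneusz, Bogdan.
Ireneusz is living and takes 1/10.
Bogdan is living and takes 1/10.
Agnieszka is living and takes 1/5.
Stanislawa is living and takes 1/5.
Danuta is living and takes 1/5.

Agnieszka 1/5; Bogdan 1/10; Danuta 1/5; Eliasz 1/15; Halina 1/15; Ireneusz 1/10; Mieczyslaw 1/15; Stanislawa 1/5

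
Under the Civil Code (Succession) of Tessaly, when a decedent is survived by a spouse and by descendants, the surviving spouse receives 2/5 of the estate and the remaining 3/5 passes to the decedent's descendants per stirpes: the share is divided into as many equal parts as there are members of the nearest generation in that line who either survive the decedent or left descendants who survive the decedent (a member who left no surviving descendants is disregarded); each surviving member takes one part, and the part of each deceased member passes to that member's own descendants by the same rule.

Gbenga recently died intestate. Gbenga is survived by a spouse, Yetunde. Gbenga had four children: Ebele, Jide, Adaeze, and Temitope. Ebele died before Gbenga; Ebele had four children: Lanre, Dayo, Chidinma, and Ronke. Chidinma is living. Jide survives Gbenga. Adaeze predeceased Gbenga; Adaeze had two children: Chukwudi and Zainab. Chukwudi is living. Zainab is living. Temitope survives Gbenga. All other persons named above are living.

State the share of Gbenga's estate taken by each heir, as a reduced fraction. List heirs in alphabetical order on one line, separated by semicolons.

Yetunde, as surviving spouse, takes 2/5.
The remaining 3/5 passes to Gbenga's descendants per stirpes.
The 3/5 is divided into 4 equal shares of 3/20 among Ebele, Jide, Adaeze, Temitope.
Ebele predeceased; the 3/20 allotted to Ebele's branch passes to Ebele's issue by representation.
The 3/20 is divided into 4 equal shares of 3/80 among Lanre, Dayo, Chidinma, Ronke.
Lanre is living and takes 3/80.
Dayo is living and takes 3/80.
Chidinma is living and takes 3/80.
Ronke is living and takes 3/80.
Jide is living and takes 3/20.
Adaeze predeceased; the 3/20 allotted to Adaeze's branch passes to Adaeze's issue by representation.
The 3/20 is divided into 2 equal shares of 3/40 among Chukwudi, Zainab.
Chukwudi is living and takes 3/40.
Zainab is living and takes 3/40.
Temitope is living and takes 3/20.

Chidinma 3/80; Chukwudi 3/40; Dayo 3/80; Jide 3/20; Lanre 3/80; Ronke 3/80; Temitope 3/20; Yetunde 2/5; Zainab 3/40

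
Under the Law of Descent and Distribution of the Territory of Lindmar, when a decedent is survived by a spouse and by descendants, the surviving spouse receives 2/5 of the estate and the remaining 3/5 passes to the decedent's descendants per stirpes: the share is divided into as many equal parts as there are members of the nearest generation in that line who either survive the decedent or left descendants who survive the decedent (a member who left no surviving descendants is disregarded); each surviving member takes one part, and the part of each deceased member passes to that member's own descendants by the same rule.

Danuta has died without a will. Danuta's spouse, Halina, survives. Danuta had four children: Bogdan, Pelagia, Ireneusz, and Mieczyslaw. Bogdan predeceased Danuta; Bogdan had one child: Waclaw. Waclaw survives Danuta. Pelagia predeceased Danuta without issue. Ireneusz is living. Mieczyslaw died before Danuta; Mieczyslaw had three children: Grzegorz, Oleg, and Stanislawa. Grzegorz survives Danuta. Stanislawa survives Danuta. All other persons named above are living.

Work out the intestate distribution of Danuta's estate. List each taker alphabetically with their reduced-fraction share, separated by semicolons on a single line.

Grzegorz 1/15; Halina 2/5; Ireneusz 1/5; Oleg 1/15; Stanislawa 1/15; Waclaw 1/5

Halina, as surviving spouse, takes 2/5.
The remaining 3/5 passes to Danuta's descendants per stirpes.
Pelagia left no surviving issue, so that branch lapses and is disregarded.
The 3/5 is divided into 3 equal shares of 1/5 among Bogdan, Ireneusz, Mieczyslaw.
Bogdan predeceased; the 1/5 allotted to Bogdan's branch passes to Bogdan's issue by representation.
Waclaw is the sole taker at this level and receives the full 1/5.
Ireneusz is living and takes 1/5.
Mieczyslaw predeceased; the 1/5 allotted to Mieczyslaw's branch passes to Mieczyslaw's issue by representation.
The 1/5 is divided into 3 equal shares of 1/15 among Grzegorz, Oleg, Stanislawa.
Grzegorz is living and takes 1/15.
Oleg is living and takes 1/15.
Stanislawa is living and takes 1/15.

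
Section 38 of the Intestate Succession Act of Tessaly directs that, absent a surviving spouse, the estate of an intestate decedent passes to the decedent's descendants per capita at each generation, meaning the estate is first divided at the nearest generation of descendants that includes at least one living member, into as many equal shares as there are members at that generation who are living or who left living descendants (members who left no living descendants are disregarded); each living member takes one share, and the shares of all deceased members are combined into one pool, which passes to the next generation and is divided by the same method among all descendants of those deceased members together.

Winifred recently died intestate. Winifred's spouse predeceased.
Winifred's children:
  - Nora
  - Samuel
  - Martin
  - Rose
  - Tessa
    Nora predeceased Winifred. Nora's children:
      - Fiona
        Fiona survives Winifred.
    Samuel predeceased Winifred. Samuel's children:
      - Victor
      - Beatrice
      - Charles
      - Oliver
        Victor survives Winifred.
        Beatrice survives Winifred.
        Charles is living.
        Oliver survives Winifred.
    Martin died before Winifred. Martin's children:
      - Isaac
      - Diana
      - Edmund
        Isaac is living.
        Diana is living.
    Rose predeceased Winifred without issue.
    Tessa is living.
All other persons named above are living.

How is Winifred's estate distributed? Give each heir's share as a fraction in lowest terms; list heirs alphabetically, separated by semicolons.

There is no surviving spouse, so the entire estate passes to Winifred's descendants per capita at each generation.
At generation 1 (Nora, Samuel, Martin, Tessa) there are 4 shares of (1)/4 = 1/4 each.
Living: Tessa — each takes 1/4.
Deceased: Nora, Samuel, and Martin. Their combined 3/4 is pooled and carried to generation 2.
At generation 2 (Fiona, Victor, Beatrice, Charles, Oliver, Isaac, Diana, Edmund) there are 8 shares of (3/4)/8 = 3/32 each.
Living: Fiona, Victor, Beatrice, Charles, Oliver, Isaac, Diana, and Edmund — each takes 3/32.

Beatrice 3/32; Charles 3/32; Diana 3/32; Edmund 3/32; Fiona 3/32; Isaac 3/32; Oliver 3/32; Tessa 1/4; Victor 3/32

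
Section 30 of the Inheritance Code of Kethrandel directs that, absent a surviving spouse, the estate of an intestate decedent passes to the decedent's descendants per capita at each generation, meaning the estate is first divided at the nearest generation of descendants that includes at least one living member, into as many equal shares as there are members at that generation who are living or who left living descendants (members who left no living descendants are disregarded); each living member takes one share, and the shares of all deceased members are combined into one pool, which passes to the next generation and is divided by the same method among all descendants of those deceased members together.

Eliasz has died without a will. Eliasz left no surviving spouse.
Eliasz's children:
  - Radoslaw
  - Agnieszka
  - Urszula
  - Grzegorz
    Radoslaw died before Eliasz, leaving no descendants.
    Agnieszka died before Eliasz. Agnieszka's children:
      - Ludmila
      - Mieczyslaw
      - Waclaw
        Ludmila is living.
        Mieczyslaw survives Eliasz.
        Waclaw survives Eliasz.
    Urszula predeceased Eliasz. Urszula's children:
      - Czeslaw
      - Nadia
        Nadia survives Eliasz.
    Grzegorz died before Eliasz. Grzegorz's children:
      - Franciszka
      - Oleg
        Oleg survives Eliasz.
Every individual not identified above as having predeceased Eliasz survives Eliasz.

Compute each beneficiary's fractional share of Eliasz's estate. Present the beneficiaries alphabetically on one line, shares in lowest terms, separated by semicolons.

Czeslaw 1/7; Franciszka 1/7; Ludmila 1/7; Mieczyslaw 1/7; Nadia 1/7; Oleg 1/7; Waclaw 1/7

There is no surviving spouse, so the entire estate passes to Eliasz's descendants per capita at each generation.
No one at generation 1 (Agnieszka, Urszula, Grzegorz) is living; moving to the next generation.
At generation 2 (Ludmila, Mieczyslaw, Waclaw, Czeslaw, Nadia, Franciszka, Oleg) there are 7 shares of (1)/7 = 1/7 each.
Living: Ludmila, Mieczyslaw, Waclaw, Czeslaw, Nadia, Franciszka, and Oleg — each takes 1/7.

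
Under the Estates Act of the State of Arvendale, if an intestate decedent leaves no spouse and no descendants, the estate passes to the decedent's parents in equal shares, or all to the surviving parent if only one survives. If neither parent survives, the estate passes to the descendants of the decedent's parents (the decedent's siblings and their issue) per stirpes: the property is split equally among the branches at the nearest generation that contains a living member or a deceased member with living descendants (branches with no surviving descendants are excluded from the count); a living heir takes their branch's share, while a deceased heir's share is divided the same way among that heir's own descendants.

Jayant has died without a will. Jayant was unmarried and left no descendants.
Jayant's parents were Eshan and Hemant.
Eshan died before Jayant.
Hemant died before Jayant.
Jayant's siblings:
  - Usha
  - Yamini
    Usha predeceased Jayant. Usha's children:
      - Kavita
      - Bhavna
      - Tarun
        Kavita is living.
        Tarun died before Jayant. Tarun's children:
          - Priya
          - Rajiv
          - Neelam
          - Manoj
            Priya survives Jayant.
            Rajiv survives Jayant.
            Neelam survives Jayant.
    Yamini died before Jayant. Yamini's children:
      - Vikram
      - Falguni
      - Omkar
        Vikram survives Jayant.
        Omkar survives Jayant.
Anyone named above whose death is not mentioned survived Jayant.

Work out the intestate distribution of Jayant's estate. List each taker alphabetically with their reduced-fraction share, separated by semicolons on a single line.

Neither parent survives and there are no descendants, so the estate passes to Jayant's siblings and their issue per stirpes.
The estate is divided into 2 equal shares of 1/2 among Usha, Yamini.
Usha predeceased; the 1/2 allotted to Usha's branch passes to Usha's issue by representation.
The 1/2 is divided into 3 equal shares of 1/6 among Kavita, Bhavna, Tarun.
Kavita is living and takes 1/6.
Bhavna is living and takes 1/6.
Tarun predeceased; the 1/6 allotted to Tarun's branch passes to Tarun's issue by representation.
The 1/6 is divided into 4 equal shares of 1/24 among Priya, Rajiv, Neelam, Manoj.
Priya is living and takes 1/24.
Rajiv is living and takes 1/24.
Neelam is living and takes 1/24.
Manoj is living and takes 1/24.
Yamini predeceased; the 1/2 allotted to Yamini's branch passes to Yamini's issue by representation.
The 1/2 is divided into 3 equal shares of 1/6 among Vikram, Falguni, Omkar.
Vikram is living and takes 1/6.
Falguni is living and takes 1/6.
Omkar is living and takes 1/6.

Bhavna 1/6; Falguni 1/6; Kavita 1/6; Manoj 1/24; Neelam 1/24; Omkar 1/6; Priya 1/24; Rajiv 1/24; Vikram 1/6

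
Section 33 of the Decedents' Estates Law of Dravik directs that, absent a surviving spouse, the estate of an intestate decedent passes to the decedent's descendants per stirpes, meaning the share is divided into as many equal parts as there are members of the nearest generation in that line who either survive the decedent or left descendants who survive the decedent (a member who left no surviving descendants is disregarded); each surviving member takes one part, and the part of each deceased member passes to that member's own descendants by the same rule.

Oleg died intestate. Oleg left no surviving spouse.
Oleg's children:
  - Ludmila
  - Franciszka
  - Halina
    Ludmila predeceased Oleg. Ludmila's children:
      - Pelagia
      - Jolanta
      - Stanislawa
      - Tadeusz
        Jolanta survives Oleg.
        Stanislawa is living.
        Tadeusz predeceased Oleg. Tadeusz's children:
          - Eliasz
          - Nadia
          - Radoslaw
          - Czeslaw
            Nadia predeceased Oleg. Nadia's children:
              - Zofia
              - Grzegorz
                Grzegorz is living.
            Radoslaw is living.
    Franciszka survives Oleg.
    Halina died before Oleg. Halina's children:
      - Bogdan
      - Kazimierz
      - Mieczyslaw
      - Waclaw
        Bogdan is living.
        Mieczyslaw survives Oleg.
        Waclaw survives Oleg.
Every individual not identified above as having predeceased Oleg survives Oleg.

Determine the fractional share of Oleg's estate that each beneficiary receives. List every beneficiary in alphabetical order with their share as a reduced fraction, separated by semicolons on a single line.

Bogdan 1/12; Czeslaw 1/48; Eliasz 1/48; Franciszka 1/3; Grzegorz 1/96; Jolanta 1/12; Kazimierz 1/12; Mieczyslaw 1/12; Pelagia 1/12; Radoslaw 1/48; Stanislawa 1/12; Waclaw 1/12; Zofia 1/96

There is no surviving spouse, so the entire estate passes to Oleg's descendants per stirpes.
The estate is divided into 3 equal shares of 1/3 among Ludmila, Franciszka, Halina.
Ludmila predeceased; the 1/3 allotted to Ludmila's branch passes to Ludmila's issue by representation.
The 1/3 is divided into 4 equal shares of 1/12 among Pelagia, Jolanta, Stanislawa, Tadeusz.
Pelagia is living and takes 1/12.
Jolanta is living and takes 1/12.
Stanislawa is living and takes 1/12.
Tadeusz predeceased; the 1/12 allotted to Tadeusz's branch passes to Tadeusz's issue by representation.
The 1/12 is divided into 4 equal shares of 1/48 among Eliasz, Nadia, Radoslaw, Czeslaw.
Eliasz is living and takes 1/48.
Nadia predeceased; the 1/48 allotted to Nadia's branch passes to Nadia's issue by representation.
The 1/48 is divided into 2 equal shares of 1/96 among Zofia, Grzegorz.
Zofia is living and takes 1/96.
Grzegorz is living and takes 1/96.
Radoslaw is living and takes 1/48.
Czeslaw is living and takes 1/48.
Franciszka is living and takes 1/3.
Halina predeceased; the 1/3 allotted to Halina's branch passes to Halina's issue by representation.
The 1/3 is divided into 4 equal shares of 1/12 among Bogdan, Kazimierz, Mieczyslaw, Waclaw.
Bogdan is living and takes 1/12.
Kazimierz is living and takes 1/12.
Mieczyslaw is living and takes 1/12.
Waclaw is living and takes 1/12.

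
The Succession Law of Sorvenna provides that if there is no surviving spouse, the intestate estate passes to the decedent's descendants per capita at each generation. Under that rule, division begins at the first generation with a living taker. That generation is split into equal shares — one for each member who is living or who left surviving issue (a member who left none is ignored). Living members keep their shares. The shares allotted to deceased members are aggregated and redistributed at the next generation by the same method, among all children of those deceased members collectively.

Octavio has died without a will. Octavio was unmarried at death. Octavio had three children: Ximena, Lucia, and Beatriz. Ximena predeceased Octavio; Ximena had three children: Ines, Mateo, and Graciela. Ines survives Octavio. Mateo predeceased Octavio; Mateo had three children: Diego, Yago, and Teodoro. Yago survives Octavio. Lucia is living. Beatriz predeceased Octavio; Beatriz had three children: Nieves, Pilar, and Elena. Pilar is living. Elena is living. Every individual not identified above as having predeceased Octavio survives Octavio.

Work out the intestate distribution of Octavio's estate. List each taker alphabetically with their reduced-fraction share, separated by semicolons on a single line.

Diego 1/27; Elena 1/9; Graciela 1/9; Ines 1/9; Lucia 1/3; Nieves 1/9; Pilar 1/9; Teodoro 1/27; Yago 1/27

There is no surviving spouse, so the entire estate passes to Octavio's descendants per capita at each generation.
At generation 1 (Ximena, Lucia, Beatriz) there are 3 shares of (1)/3 = 1/3 each.
Living: Lucia — each takes 1/3.
Deceased: Ximena and Beatriz. Their combined 2/3 is pooled and carried to generation 2.
At generation 2 (Ines, Mateo, Graciela, Nieves, Pilar, Elena) there are 6 shares of (2/3)/6 = 1/9 each.
Living: Ines, Graciela, Nieves, Pilar, and Elena — each takes 1/9.
Deceased: Mateo. That 1/9 share is carried to generation 3.
At generation 3 (Diego, Yago, Teodoro) there are 3 shares of (1/9)/3 = 1/27 each.
Living: Diego, Yago, and Teodoro — each takes 1/27.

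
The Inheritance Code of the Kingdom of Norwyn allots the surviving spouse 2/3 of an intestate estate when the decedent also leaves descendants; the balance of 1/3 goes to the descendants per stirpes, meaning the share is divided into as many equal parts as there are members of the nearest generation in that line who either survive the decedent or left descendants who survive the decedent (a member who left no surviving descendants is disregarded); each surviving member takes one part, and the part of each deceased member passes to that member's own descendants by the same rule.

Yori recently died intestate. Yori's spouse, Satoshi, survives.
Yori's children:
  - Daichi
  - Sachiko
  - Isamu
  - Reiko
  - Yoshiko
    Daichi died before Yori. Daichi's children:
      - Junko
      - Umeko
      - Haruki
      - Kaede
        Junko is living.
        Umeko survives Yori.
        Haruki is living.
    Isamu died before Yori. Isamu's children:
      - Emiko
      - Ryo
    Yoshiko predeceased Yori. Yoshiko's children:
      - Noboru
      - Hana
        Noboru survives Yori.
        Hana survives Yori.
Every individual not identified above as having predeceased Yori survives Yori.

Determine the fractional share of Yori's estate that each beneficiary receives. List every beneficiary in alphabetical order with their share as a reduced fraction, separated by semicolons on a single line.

Satoshi, as surviving spouse, takes 2/3.
The remaining 1/3 passes to Yori's descendants per stirpes.
The 1/3 is divided into 5 equal shares of 1/15 among Daichi, Sachiko, Isamu, Reiko, Yoshiko.
Daichi predeceased; the 1/15 allotted to Daichi's branch passes to Daichi's issue by representation.
The 1/15 is divided into 4 equal shares of 1/60 among Junko, Umeko, Haruki, Kaede.
Junko is living and takes 1/60.
Umeko is living and takes 1/60.
Haruki is living and takes 1/60.
Kaede is living and takes 1/60.
Sachiko is living and takes 1/15.
Isamu predeceased; the 1/15 allotted to Isamu's branch passes to Isamu's issue by representation.
The 1/15 is divided into 2 equal shares of 1/30 among Emiko, Ryo.
Emiko is living and takes 1/30.
Ryo is living and takes 1/30.
Reiko is living and takes 1/15.
Yoshiko predeceased; the 1/15 allotted to Yoshiko's branch passes to Yoshiko's issue by representation.
The 1/15 is divided into 2 equal shares of 1/30 among Noboru, Hana.
Noboru is living and takes 1/30.
Hana is living and takes 1/30.

Emiko 1/30; Hana 1/30; Haruki 1/60; Junko 1/60; Kaede 1/60; Noboru 1/30; Reiko 1/15; Ryo 1/30; Sachiko 1/15; Satoshi 2/3; Umeko 1/60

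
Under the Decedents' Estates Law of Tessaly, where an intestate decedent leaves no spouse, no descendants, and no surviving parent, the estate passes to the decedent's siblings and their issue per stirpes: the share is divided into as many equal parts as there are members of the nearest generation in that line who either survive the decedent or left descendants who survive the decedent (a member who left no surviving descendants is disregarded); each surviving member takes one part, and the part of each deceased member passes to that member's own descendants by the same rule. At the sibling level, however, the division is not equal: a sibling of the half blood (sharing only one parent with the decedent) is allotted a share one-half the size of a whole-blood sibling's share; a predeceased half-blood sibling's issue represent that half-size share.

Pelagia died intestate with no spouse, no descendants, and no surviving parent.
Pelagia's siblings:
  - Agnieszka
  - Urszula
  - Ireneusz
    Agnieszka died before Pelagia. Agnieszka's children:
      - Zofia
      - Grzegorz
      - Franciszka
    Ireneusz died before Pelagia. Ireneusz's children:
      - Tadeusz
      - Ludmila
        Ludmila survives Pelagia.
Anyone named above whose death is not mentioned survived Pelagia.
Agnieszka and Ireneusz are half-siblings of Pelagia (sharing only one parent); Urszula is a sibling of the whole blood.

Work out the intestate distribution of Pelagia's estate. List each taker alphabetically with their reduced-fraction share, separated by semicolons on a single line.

Franciszka 1/12; Grzegorz 1/12; Ludmila 1/8; Tadeusz 1/8; Urszula 1/2; Zofia 1/12

No spouse, descendants, or parent survives, so the estate passes to Pelagia's siblings per stirpes.
Half-blood siblings count for one-half the weight of whole-blood siblings at the initial division.
Dividing 1 in proportion to weights (total weight 2): Agnieszka (weight 1/2) → 1/4; Urszula (weight 1) → 1/2; Ireneusz (weight 1/2) → 1/4.
Agnieszka predeceased; the 1/4 allotted to Agnieszka's branch passes to Agnieszka's issue by representation.
The 1/4 is divided into 3 equal shares of 1/12 among Zofia, Grzegorz, Franciszka.
Zofia is living and takes 1/12.
Grzegorz is living and takes 1/12.
Franciszka is living and takes 1/12.
Urszula is living and takes 1/2.
Ireneusz predeceased; the 1/4 allotted to Ireneusz's branch passes to Ireneusz's issue by representation.
The 1/4 is divided into 2 equal shares of 1/8 among Tadeusz, Ludmila.
Tadeusz is living and takes 1/8.
Ludmila is living and takes 1/8.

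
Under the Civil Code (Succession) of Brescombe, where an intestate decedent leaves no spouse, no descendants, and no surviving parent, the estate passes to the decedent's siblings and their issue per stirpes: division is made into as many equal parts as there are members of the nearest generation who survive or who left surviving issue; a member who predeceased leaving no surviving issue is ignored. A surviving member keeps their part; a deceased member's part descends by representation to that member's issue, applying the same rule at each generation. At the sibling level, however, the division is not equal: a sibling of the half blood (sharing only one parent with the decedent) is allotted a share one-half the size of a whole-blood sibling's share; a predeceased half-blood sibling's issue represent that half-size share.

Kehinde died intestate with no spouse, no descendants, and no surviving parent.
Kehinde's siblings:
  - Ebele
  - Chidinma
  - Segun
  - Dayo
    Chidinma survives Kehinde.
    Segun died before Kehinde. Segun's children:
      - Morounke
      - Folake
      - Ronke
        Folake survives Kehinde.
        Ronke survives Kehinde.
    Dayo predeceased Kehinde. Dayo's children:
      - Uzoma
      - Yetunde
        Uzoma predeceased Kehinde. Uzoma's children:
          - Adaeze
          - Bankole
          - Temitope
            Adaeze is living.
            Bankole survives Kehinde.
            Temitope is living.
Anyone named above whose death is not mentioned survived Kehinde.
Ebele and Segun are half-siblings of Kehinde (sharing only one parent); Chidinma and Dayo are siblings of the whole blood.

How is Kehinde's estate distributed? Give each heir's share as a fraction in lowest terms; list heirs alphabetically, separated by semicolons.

Adaeze 1/18; Bankole 1/18; Chidinma 1/3; Ebele 1/6; Folake 1/18; Morounke 1/18; Ronke 1/18; Temitope 1/18; Yetunde 1/6

No spouse, descendants, or parent survives, so the estate passes to Kehinde's siblings per stirpes.
Half-blood siblings count for one-half the weight of whole-blood siblings at the initial division.
Dividing 1 in proportion to weights (total weight 3): Ebele (weight 1/2) → 1/6; Chidinma (weight 1) → 1/3; Segun (weight 1/2) → 1/6; Dayo (weight 1) → 1/3.
Ebele is living and takes 1/6.
Chidinma is living and takes 1/3.
Segun predeceased; the 1/6 allotted to Segun's branch passes to Segun's issue by representation.
The 1/6 is divided into 3 equal shares of 1/18 among Morounke, Folake, Ronke.
Morounke is living and takes 1/18.
Folake is living and takes 1/18.
Ronke is living and takes 1/18.
Dayo predeceased; the 1/3 allotted to Dayo's branch passes to Dayo's issue by representation.
The 1/3 is divided into 2 equal shares of 1/6 among Uzoma, Yetunde.
Uzoma predeceased; the 1/6 allotted to Uzoma's branch passes to Uzoma's issue by representation.
The 1/6 is divided into 3 equal shares of 1/18 among Adaeze, Bankole, Temitope.
Adaeze is living and takes 1/18.
Bankole is living and takes 1/18.
Temitope is living and takes 1/18.
Yetunde is living and takes 1/6.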